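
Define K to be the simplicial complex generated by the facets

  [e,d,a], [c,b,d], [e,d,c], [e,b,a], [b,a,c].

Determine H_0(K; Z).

H_0 ≅ Z.

Fix the vertex order a < b < c < d < e and write every simplex with vertices in increasing order. Then dim K = 2 and the simplices of K are:

  0-simplices (5): a, b, c, d, e
  1-simplices (10): ab, ac, ad, ae, bc, bd, be, cd, ce, de
  2-simplices (5): abc, abe, ade, bcd, cde

Hence C_0 ≅ Z^5, C_1 ≅ Z^10, C_2 ≅ Z^5.

Boundary ∂_1: C_1 → C_0 sends each edge [p,q] (with p < q) to q − p.
As a 5×10 matrix over Z this has rank 4, with invariant factors (1,1,1,1).

The boundary map ∂_2: C_2 → C_1 maps a triangle to the signed sum of its edges. For instance
  ∂abc = bc − ac + ab,
  ∂bcd = cd − bd + bc.
The 10×5 boundary matrix has rank 5 and Smith normal form diag(1,1,1,1,1).

From H_k ≅ ker(∂_k) / im(∂_{k+1}) we obtain:

  H_0: rank C_0 − rank ∂_1 = 5 − 4 = 1, and the invariant factors of ∂_1 are all 1, so H_0 ≅ Z.

(K is a triangulation of the Möbius band.)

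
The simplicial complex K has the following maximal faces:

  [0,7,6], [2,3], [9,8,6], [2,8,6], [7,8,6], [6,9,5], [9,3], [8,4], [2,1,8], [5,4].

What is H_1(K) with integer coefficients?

Take the total order 0 < 1 < 2 < 3 < 4 < 5 < 6 < 7 < 8 < 9 on the vertex set. Then K (dimension 2) consists of the simplices:

  0-simplices (10): [0], [1], [2], [3], [4], [5], [6], [7], [8], [9]
  1-simplices (17): [0,6], [0,7], [1,2], [1,8], [2,3], [2,6], [2,8], [3,9], [4,5], [4,8], [5,6], [5,9], [6,7], [6,8], [6,9], [7,8], [8,9]
  2-simplices (6): [0,6,7], [1,2,8], [2,6,8], [5,6,9], [6,7,8], [6,8,9]

Hence C_0 ≅ Z^10, C_1 ≅ Z^17, C_2 ≅ Z^6.

∂_1: C_1 → C_0 is given by ∂[p,q] = [q] − [p]. For instance
  ∂[7,8] = [8] − [7].
The 10×17 boundary matrix has rank 9 and Smith normal form diag(1,1,1,1,1,1,1,1,1).

Boundary ∂_2: C_2 → C_1 sends each 2-simplex [p,q,r] to [q,r] − [p,r] + [p,q]. For instance
  ∂[0,6,7] = [6,7] − [0,7] + [0,6],
  ∂[1,2,8] = [2,8] − [1,8] + [1,2].
As a 17×6 matrix over Z this has rank 6, with invariant factors (1,1,1,1,1,1).

From H_k ≅ ker(∂_k) / im(∂_{k+1}) we obtain:

  H_1: rank ker ∂_1 − rank ∂_2 = (17 − 9) − 6 = 2, and the invariant factors of ∂_2 are all 1, so H_1 ≅ Z^2.

H_1 ≅ Z^2.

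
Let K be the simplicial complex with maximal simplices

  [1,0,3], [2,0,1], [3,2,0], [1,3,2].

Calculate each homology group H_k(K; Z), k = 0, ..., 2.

H_0 ≅ Z,  H_1 = 0,  H_2 ≅ Z.

Order the vertices as 0 < 1 < 2 < 3. Listing each simplex with vertices in this order, K has dimension 2 with simplices:

  0-simplices (4): [0], [1], [2], [3]
  1-simplices (6): [0,1], [0,2], [0,3], [1,2], [1,3], [2,3]
  2-simplices (4): [0,1,2], [0,1,3], [0,2,3], [1,2,3]

Hence C_0 ≅ Z^4, C_1 ≅ Z^6, C_2 ≅ Z^4.

∂_1: C_1 → C_0 sends each edge [p,q] (with p < q) to q − p. For instance
  ∂[1,3] = [3] − [1].
As a 4×6 matrix over Z this has rank 3, with invariant factors (1,1,1).

Boundary ∂_2: C_2 → C_1 acts by ∂[p,q,r] = [q,r] − [p,r] + [p,q]. For instance
  ∂[1,2,3] = [2,3] − [1,3] + [1,2],
  ∂[0,1,2] = [1,2] − [0,2] + [0,1].
The 6×4 boundary matrix has rank 3 and Smith normal form diag(1,1,1).

From H_k ≅ ker(∂_k) / im(∂_{k+1}) we obtain:

  H_0: rank C_0 − rank ∂_1 = 4 − 3 = 1, and the invariant factors of ∂_1 are all 1, so H_0 = Z.
  H_1: rank ker ∂_1 − rank ∂_2 = (6 − 3) − 3 = 0, and the invariant factors of ∂_2 are all 1, so H_1 = 0.
  H_2: rank ker ∂_2 − rank ∂_3 = (4 − 3) − 0 = 1, and there is no ∂_3, so H_2 = Z.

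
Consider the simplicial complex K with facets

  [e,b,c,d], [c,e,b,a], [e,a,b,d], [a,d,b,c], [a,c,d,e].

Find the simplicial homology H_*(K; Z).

H_0 = Z,  H_1 = 0,  H_2 = 0,  H_3 = Z.

We work with the vertex ordering a < b < c < d < e. The simplices of K, each written with vertices in increasing order, are:

  0-simplices (5): a, b, c, d, e
  1-simplices (10): ab, ac, ad, ae, bc, bd, be, cd, ce, de
  2-simplices (10): abc, abd, abe, acd, ace, ade, bcd, bce, bde, cde
  3-simplices (5): abcd, abce, abde, acde, bcde

so the chain groups are C_0 ≅ Z^5, C_1 ≅ Z^10, C_2 ≅ Z^10, C_3 ≅ Z^5.

∂_1: C_1 → C_0 is given by ∂[p,q] = [q] − [p]. For instance
  ∂ac = c − a.
The 5×10 boundary matrix has rank 4 and Smith normal form diag(1,1,1,1).

∂_2: C_2 → C_1 sends each 2-simplex [p,q,r] to [q,r] − [p,r] + [p,q]. For instance
  ∂abc = bc − ac + ab,
  ∂acd = cd − ad + ac.
This gives a 10×10 integer matrix of rank 6; reducing to Smith normal form yields diagonal entries (1,1,1,1,1,1).

The boundary map ∂_3: C_3 → C_2 sends each 3-simplex σ to the alternating sum Σ_i (−1)^i (σ with its i-th vertex removed). For instance
  ∂abce = bce − ace + abe − abc,
  ∂abde = bde − ade + abe − abd.
The 10×5 boundary matrix has rank 4 and Smith normal form diag(1,1,1,1).

From H_k ≅ ker(∂_k) / im(∂_{k+1}) we obtain:

  H_0: rank C_0 − rank ∂_1 = 5 − 4 = 1, and the invariant factors of ∂_1 are all 1, so H_0 = Z.
  H_1: rank ker ∂_1 − rank ∂_2 = (10 − 4) − 6 = 0, and the invariant factors of ∂_2 are all 1, so H_1 = 0.
  H_2: rank ker ∂_2 − rank ∂_3 = (10 − 6) − 4 = 0, and the invariant factors of ∂_3 are all 1, so H_2 = 0.
  H_3: rank ker ∂_3 − rank ∂_4 = (5 − 4) − 0 = 1, and there is no ∂_4, so H_3 = Z.

As a check, the Euler characteristic is 5 − 10 + 10 − 5 = 0, which agrees with 1 − 0 + 0 − 1 = 0.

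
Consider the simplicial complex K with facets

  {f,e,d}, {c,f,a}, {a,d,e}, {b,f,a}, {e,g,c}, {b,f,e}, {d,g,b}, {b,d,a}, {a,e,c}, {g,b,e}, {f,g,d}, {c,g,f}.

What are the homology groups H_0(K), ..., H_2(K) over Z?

Take the total order a < b < c < d < e < f < g on the vertex set. Then K (dimension 2) consists of the simplices:

  0-simplices (7): a, b, c, d, e, f, g
  1-simplices (18): ab, ac, ad, ae, af, bd, be, bf, bg, ce, cf, cg, de, df, dg, ef, eg, fg
  2-simplices (12): abd, abf, ace, acf, ade, bdg, bef, beg, ceg, cfg, def, dfg

Hence C_0 ≅ Z^7, C_1 ≅ Z^18, C_2 ≅ Z^12.

The boundary map ∂_1: C_1 → C_0 is given by ∂[p,q] = [q] − [p].
This gives a 7×18 integer matrix of rank 6; reducing to Smith normal form yields diagonal entries (1,1,1,1,1,1).

The boundary map ∂_2: C_2 → C_1 acts by ∂[p,q,r] = [q,r] − [p,r] + [p,q]. For instance
  ∂bdg = dg − bg + bd,
  ∂ceg = eg − cg + ce.
This gives a 18×12 integer matrix of rank 12; reducing to Smith normal form yields diagonal entries (1,1,1,1,1,1,1,1,1,1,1,2).

Reading off H_k = ker ∂_k / im ∂_{k+1}:

  H_0: rank C_0 − rank ∂_1 = 7 − 6 = 1, and the invariant factors of ∂_1 are all 1, so H_0 = Z.
  H_1: rank ker ∂_1 − rank ∂_2 = (18 − 6) − 12 = 0, and ∂_2 has invariant factor 2 > 1, so H_1 = Z/2Z.
  H_2: rank ker ∂_2 − rank ∂_3 = (12 − 12) − 0 = 0, and there is no ∂_3, so H_2 = 0.

As a check, the Euler characteristic is 7 − 18 + 12 = 1, which agrees with 1 − 0 + 0 = 1.

H_0 = Z,  H_1 = Z/2Z,  H_2 = 0.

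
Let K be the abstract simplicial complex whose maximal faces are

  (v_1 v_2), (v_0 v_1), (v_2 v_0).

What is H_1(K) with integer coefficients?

We work with the vertex ordering v_0 < v_1 < v_2. The simplices of K, each written with vertices in increasing order, are:

  0-simplices (3): [v_0], [v_1], [v_2]
  1-simplices (3): [v_0,v_1], [v_0,v_2], [v_1,v_2]

Hence C_0 ≅ Z^3, C_1 ≅ Z^3.

The boundary map ∂_1: C_1 → C_0 maps an edge to its endpoints' difference, ∂[p,q] = q − p.
This gives a 3×3 integer matrix of rank 2; reducing to Smith normal form yields diagonal entries (1,1).

Now H_k = ker ∂_k / im ∂_{k+1}, so:

  H_1: rank ker ∂_1 − rank ∂_2 = (3 − 2) − 0 = 1, and there is no ∂_2, so H_1 ≅ Z.

H_1 ≅ Z.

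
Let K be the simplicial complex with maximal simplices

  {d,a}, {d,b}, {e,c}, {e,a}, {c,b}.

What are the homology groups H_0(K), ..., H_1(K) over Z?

H_0 ≅ Z,  H_1 ≅ Z.

Fix the vertex order a < b < c < d < e and write every simplex with vertices in increasing order. Then dim K = 1 and the simplices of K are:

  0-simplices (5): a, b, c, d, e
  1-simplices (5): ad, ae, bc, bd, ce

so the chain groups are C_0 ≅ Z^5, C_1 ≅ Z^5.

Boundary ∂_1: C_1 → C_0 maps an edge to its endpoints' difference, ∂[p,q] = q − p. For instance
  ∂ce = e − c.
The resulting 5×5 matrix has rank 4, and its Smith normal form has invariant factors (1,1,1,1).

Now H_k = ker ∂_k / im ∂_{k+1}, so:

  H_0: rank C_0 − rank ∂_1 = 5 − 4 = 1, and the invariant factors of ∂_1 are all 1, so H_0 = Z.
  H_1: rank ker ∂_1 − rank ∂_2 = (5 − 4) − 0 = 1, and there is no ∂_2, so H_1 = Z.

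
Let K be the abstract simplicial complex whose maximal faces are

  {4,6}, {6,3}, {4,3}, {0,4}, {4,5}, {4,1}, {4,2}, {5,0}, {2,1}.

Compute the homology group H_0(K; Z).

Order the vertices as 0 < 1 < 2 < 3 < 4 < 5 < 6. Listing each simplex with vertices in this order, K has dimension 1 with simplices:

  0-simplices (7): [0], [1], [2], [3], [4], [5], [6]
  1-simplices (9): [0,4], [0,5], [1,2], [1,4], [2,4], [3,4], [3,6], [4,5], [4,6]

so the chain groups are C_0 ≅ Z^7, C_1 ≅ Z^9.

Boundary ∂_1: C_1 → C_0 sends each edge [p,q] (with p < q) to q − p. For instance
  ∂[4,5] = [5] − [4].
The 7×9 boundary matrix has rank 6 and Smith normal form diag(1,1,1,1,1,1).

Now H_k = ker ∂_k / im ∂_{k+1}, so:

  H_0: rank C_0 − rank ∂_1 = 7 − 6 = 1, and the invariant factors of ∂_1 are all 1, so H_0 = Z.

H_0 = Z.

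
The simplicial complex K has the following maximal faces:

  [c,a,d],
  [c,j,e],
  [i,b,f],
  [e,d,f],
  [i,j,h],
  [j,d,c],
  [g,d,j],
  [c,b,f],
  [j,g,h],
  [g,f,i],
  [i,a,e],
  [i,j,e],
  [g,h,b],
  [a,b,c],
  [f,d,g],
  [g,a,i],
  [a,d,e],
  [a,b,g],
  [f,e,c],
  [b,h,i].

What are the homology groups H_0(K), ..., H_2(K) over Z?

H_0 = Z,  H_1 = Z ⊕ Z_2,  H_2 = 0.

Take the total order a < b < c < d < e < f < g < h < i < j on the vertex set. Then K (dimension 2) consists of the simplices:

  0-simplices (10): a, b, c, d, e, f, g, h, i, j
  1-simplices (30): ab, ac, ad, ae, ag, ai, bc, bf, bg, bh, bi, cd, ce, cf, cj, de, df, dg, dj, ef, ei, ej, fg, fi, gh, gi, gj, hi, hj, ij
  2-simplices (20): abc, abg, acd, ade, aei, agi, bcf, bfi, bgh, bhi, cdj, cef, cej, def, dfg, dgj, eij, fgi, ghj, hij

giving chain groups C_0 ≅ Z^10, C_1 ≅ Z^30, C_2 ≅ Z^20.

Boundary ∂_1: C_1 → C_0 sends each edge [p,q] (with p < q) to q − p. For instance
  ∂dj = j − d.
The 10×30 boundary matrix has rank 9 and Smith normal form diag(1,1,1,1,1,1,1,1,1).

Boundary ∂_2: C_2 → C_1 acts by ∂[p,q,r] = [q,r] − [p,r] + [p,q]. For instance
  ∂dfg = fg − dg + df,
  ∂eij = ij − ej + ei.
This gives a 30×20 integer matrix of rank 20; reducing to Smith normal form yields diagonal entries (1,1,1,1,1,1,1,1,1,1,1,1,1,1,1,1,1,1,1,2).

Computing H_k = (kernel of ∂_k) / (image of ∂_{k+1}):

  H_0: rank C_0 − rank ∂_1 = 10 − 9 = 1, and the invariant factors of ∂_1 are all 1, so H_0 = Z.
  H_1: rank ker ∂_1 − rank ∂_2 = (30 − 9) − 20 = 1, and ∂_2 has invariant factor 2 > 1, so H_1 = Z ⊕ Z_2.
  H_2: rank ker ∂_2 − rank ∂_3 = (20 − 20) − 0 = 0, and there is no ∂_3, so H_2 = 0.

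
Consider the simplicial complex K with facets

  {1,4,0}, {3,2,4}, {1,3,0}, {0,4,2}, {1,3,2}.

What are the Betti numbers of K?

Take the total order 0 < 1 < 2 < 3 < 4 on the vertex set. Then K (dimension 2) consists of the simplices:

  0-simplices (5): [0], [1], [2], [3], [4]
  1-simplices (10): [0,1], [0,2], [0,3], [0,4], [1,2], [1,3], [1,4], [2,3], [2,4], [3,4]
  2-simplices (5): [0,1,3], [0,1,4], [0,2,4], [1,2,3], [2,3,4]

so the chain groups are C_0 ≅ Z^5, C_1 ≅ Z^10, C_2 ≅ Z^5.

The boundary map ∂_1: C_1 → C_0 sends each edge [p,q] (with p < q) to q − p. For instance
  ∂[0,3] = [3] − [0].
The resulting 5×10 matrix has rank 4, and its Smith normal form has invariant factors (1,1,1,1).

∂_2: C_2 → C_1 acts by ∂[p,q,r] = [q,r] − [p,r] + [p,q]. For instance
  ∂[0,2,4] = [2,4] − [0,4] + [0,2],
  ∂[2,3,4] = [3,4] − [2,4] + [2,3].
This gives a 10×5 integer matrix of rank 5; reducing to Smith normal form yields diagonal entries (1,1,1,1,1).

Now H_k = ker ∂_k / im ∂_{k+1}, so:

  H_0: rank C_0 − rank ∂_1 = 5 − 4 = 1, and the invariant factors of ∂_1 are all 1, so H_0 = Z.
  H_1: rank ker ∂_1 − rank ∂_2 = (10 − 4) − 5 = 1, and the invariant factors of ∂_2 are all 1, so H_1 = Z.
  H_2: rank ker ∂_2 − rank ∂_3 = (5 − 5) − 0 = 0, and there is no ∂_3, so H_2 = 0.

As a check, the Euler characteristic is 5 − 10 + 5 = 0, which agrees with 1 − 1 + 0 = 0.

Hence the Betti numbers are b_0 = 1, b_1 = 1, b_2 = 0.

b_0 = 1, b_1 = 1, b_2 = 0.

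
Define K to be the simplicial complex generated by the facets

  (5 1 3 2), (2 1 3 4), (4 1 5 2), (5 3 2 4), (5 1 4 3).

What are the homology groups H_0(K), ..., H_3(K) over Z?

K has 5 vertices, 10 edges, 10 triangles, 5 3-simplices.
rank ∂_0 = 0, rank ∂_1 = 4 ⇒ b_0 = 5 − 0 − 4 = 1; all invariant factors of ∂_1 are 1 so no torsion. So H_0 ≅ Z.
rank ∂_1 = 4, rank ∂_2 = 6 ⇒ b_1 = 10 − 4 − 6 = 0; all invariant factors of ∂_2 are 1 so no torsion. So H_1 ≅ 0.
rank ∂_2 = 6, rank ∂_3 = 4 ⇒ b_2 = 10 − 6 − 4 = 0; all invariant factors of ∂_3 are 1 so no torsion. So H_2 ≅ 0.
rank ∂_3 = 4, rank ∂_4 = 0 ⇒ b_3 = 5 − 4 − 0 = 1. So H_3 ≅ Z.

H_0 = Z,  H_1 = 0,  H_2 = 0,  H_3 = Z.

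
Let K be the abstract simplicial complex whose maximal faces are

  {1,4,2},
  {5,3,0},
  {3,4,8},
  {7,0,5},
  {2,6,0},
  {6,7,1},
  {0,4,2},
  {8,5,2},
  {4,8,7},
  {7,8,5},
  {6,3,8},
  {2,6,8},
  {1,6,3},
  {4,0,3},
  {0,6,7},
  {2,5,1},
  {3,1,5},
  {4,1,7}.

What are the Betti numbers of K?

Take the total order 0 < 1 < 2 < 3 < 4 < 5 < 6 < 7 < 8 on the vertex set. Then K (dimension 2) consists of the simplices:

  0-simplices (9): [0], [1], [2], [3], [4], [5], [6], [7], [8]
  1-simplices (27): (27 of them)
  2-simplices (18): [0,2,4], [0,2,6], [0,3,4], [0,3,5], [0,5,7], [0,6,7], [1,2,4], [1,2,5], [1,3,5], [1,3,6], [1,4,7], [1,6,7], [2,5,8], [2,6,8], [3,4,8], [3,6,8], [4,7,8], [5,7,8]

Hence C_0 ≅ Z^9, C_1 ≅ Z^27, C_2 ≅ Z^18.

Boundary ∂_1: C_1 → C_0 sends each edge [p,q] (with p < q) to q − p.
This gives a 9×27 integer matrix of rank 8; reducing to Smith normal form yields diagonal entries (1,1,1,1,1,1,1,1).

∂_2: C_2 → C_1 maps a triangle to the signed sum of its edges. For instance
  ∂[0,2,4] = [2,4] − [0,4] + [0,2],
  ∂[0,3,4] = [3,4] − [0,4] + [0,3].
The resulting 27×18 matrix has rank 17, and its Smith normal form has invariant factors (1,1,1,1,1,1,1,1,1,1,1,1,1,1,1,1,1).

Now H_k = ker ∂_k / im ∂_{k+1}, so:

  H_0: rank C_0 − rank ∂_1 = 9 − 8 = 1, and the invariant factors of ∂_1 are all 1, so H_0 = Z.
  H_1: rank ker ∂_1 − rank ∂_2 = (27 − 8) − 17 = 2, and the invariant factors of ∂_2 are all 1, so H_1 = Z^2.
  H_2: rank ker ∂_2 − rank ∂_3 = (18 − 17) − 0 = 1, and there is no ∂_3, so H_2 = Z.

Hence the Betti numbers are b_0 = 1, b_1 = 2, b_2 = 1.

b_0 = 1, b_1 = 2, b_2 = 1.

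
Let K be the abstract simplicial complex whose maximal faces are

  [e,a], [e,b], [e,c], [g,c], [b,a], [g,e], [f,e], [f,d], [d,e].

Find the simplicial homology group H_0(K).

H_0 ≅ Z.

Take the total order a < b < c < d < e < f < g on the vertex set. Then K (dimension 1) consists of the simplices:

  0-simplices (7): a, b, c, d, e, f, g
  1-simplices (9): ab, ae, be, ce, cg, de, df, ef, eg

Hence C_0 ≅ Z^7, C_1 ≅ Z^9.

The boundary map ∂_1: C_1 → C_0 maps an edge to its endpoints' difference, ∂[p,q] = q − p. For instance
  ∂ef = f − e.
The resulting 7×9 matrix has rank 6, and its Smith normal form has invariant factors (1,1,1,1,1,1).

Now H_k = ker ∂_k / im ∂_{k+1}, so:

  H_0: rank C_0 − rank ∂_1 = 7 − 6 = 1, and the invariant factors of ∂_1 are all 1, so H_0 = Z.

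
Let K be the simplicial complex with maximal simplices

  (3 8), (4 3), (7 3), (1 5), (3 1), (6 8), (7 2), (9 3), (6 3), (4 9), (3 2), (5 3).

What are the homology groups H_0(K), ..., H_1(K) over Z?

H_0 = Z,  H_1 = Z^4.

Fix the vertex order 1 < 2 < 3 < 4 < 5 < 6 < 7 < 8 < 9 and write every simplex with vertices in increasing order. Then dim K = 1 and the simplices of K are:

  0-simplices (9): [1], [2], [3], [4], [5], [6], [7], [8], [9]
  1-simplices (12): [1,3], [1,5], [2,3], [2,7], [3,4], [3,5], [3,6], [3,7], [3,8], [3,9], [4,9], [6,8]

giving chain groups C_0 ≅ Z^9, C_1 ≅ Z^12.

∂_1: C_1 → C_0 sends each edge [p,q] (with p < q) to q − p.
The resulting 9×12 matrix has rank 8, and its Smith normal form has invariant factors (1,1,1,1,1,1,1,1).

From H_k ≅ ker(∂_k) / im(∂_{k+1}) we obtain:

  H_0: rank C_0 − rank ∂_1 = 9 − 8 = 1, and the invariant factors of ∂_1 are all 1, so H_0 ≅ Z.
  H_1: rank ker ∂_1 − rank ∂_2 = (12 − 8) − 0 = 4, and there is no ∂_2, so H_1 ≅ Z^4.

(K is a triangulation of a wedge of 4 circles.)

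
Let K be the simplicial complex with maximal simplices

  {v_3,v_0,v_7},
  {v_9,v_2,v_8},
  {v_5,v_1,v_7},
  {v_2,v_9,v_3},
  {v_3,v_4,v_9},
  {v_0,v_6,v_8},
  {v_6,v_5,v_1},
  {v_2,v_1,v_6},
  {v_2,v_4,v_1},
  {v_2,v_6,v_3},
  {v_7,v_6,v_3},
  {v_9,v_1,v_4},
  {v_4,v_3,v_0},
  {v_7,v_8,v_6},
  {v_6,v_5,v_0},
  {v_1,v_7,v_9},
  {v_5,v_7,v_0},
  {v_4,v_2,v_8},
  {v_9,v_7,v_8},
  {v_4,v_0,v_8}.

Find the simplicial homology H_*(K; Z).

H_0 = Z,  H_1 = Z ⊕ Z/2,  H_2 = 0.

Take the total order v_0 < v_1 < v_2 < v_3 < v_4 < v_5 < v_6 < v_7 < v_8 < v_9 on the vertex set. Then K (dimension 2) consists of the simplices:

  0-simplices (10): [v_0], [v_1], [v_2], [v_3], [v_4], [v_5], [v_6], [v_7], [v_8], [v_9]
  1-simplices (30): (30 of them)
  2-simplices (20): (20 of them)

giving chain groups C_0 ≅ Z^10, C_1 ≅ Z^30, C_2 ≅ Z^20.

The boundary map ∂_1: C_1 → C_0 sends each edge [p,q] (with p < q) to q − p. For instance
  ∂[v_0,v_3] = [v_3] − [v_0].
The resulting 10×30 matrix has rank 9, and its Smith normal form has invariant factors (1,1,1,1,1,1,1,1,1).

∂_2: C_2 → C_1 maps a triangle to the signed sum of its edges. For instance
  ∂[v_0,v_6,v_8] = [v_6,v_8] − [v_0,v_8] + [v_0,v_6],
  ∂[v_1,v_7,v_9] = [v_7,v_9] − [v_1,v_9] + [v_1,v_7].
The 30×20 boundary matrix has rank 20 and Smith normal form diag(1,1,1,1,1,1,1,1,1,1,1,1,1,1,1,1,1,1,1,2).

Computing H_k = (kernel of ∂_k) / (image of ∂_{k+1}):

  H_0: rank C_0 − rank ∂_1 = 10 − 9 = 1, and the invariant factors of ∂_1 are all 1, so H_0 = Z.
  H_1: rank ker ∂_1 − rank ∂_2 = (30 − 9) − 20 = 1, and ∂_2 has invariant factor 2 > 1, so H_1 = Z ⊕ Z/2.
  H_2: rank ker ∂_2 − rank ∂_3 = (20 − 20) − 0 = 0, and there is no ∂_3, so H_2 = 0.

(K is a triangulation of the Klein bottle.)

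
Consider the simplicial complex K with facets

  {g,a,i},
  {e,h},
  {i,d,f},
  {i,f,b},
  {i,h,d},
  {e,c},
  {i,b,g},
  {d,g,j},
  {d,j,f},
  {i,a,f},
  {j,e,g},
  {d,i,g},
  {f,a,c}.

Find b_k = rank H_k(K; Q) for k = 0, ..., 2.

b_0 = 1, b_1 = 2, b_2 = 0.

We work with the vertex ordering a < b < c < d < e < f < g < h < i < j. The simplices of K, each written with vertices in increasing order, are:

  0-simplices (10): a, b, c, d, e, f, g, h, i, j
  1-simplices (22): ac, af, ag, ai, bf, bg, bi, ce, cf, df, dg, dh, di, dj, eg, eh, ej, fi, fj, gi, gj, hi
  2-simplices (11): acf, afi, agi, bfi, bgi, dfi, dfj, dgi, dgj, dhi, egj

giving chain groups C_0 ≅ Z^10, C_1 ≅ Z^22, C_2 ≅ Z^11.

∂_1: C_1 → C_0 is given by ∂[p,q] = [q] − [p]. For instance
  ∂ce = e − c.
As a 10×22 matrix over Z this has rank 9, with invariant factors (1,1,1,1,1,1,1,1,1).

The boundary map ∂_2: C_2 → C_1 acts by ∂[p,q,r] = [q,r] − [p,r] + [p,q]. For instance
  ∂dfi = fi − di + df,
  ∂dfj = fj − dj + df.
The 22×11 boundary matrix has rank 11 and Smith normal form diag(1,1,1,1,1,1,1,1,1,1,1).

Reading off H_k = ker ∂_k / im ∂_{k+1}:

  H_0: rank C_0 − rank ∂_1 = 10 − 9 = 1, and the invariant factors of ∂_1 are all 1, so H_0 ≅ Z.
  H_1: rank ker ∂_1 − rank ∂_2 = (22 − 9) − 11 = 2, and the invariant factors of ∂_2 are all 1, so H_1 ≅ Z^2.
  H_2: rank ker ∂_2 − rank ∂_3 = (11 − 11) − 0 = 0, and there is no ∂_3, so H_2 ≅ 0.

Hence the Betti numbers are b_0 = 1, b_1 = 2, b_2 = 0.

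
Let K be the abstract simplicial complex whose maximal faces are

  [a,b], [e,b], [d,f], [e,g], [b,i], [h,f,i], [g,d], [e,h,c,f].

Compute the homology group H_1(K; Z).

Fix the vertex order a < b < c < d < e < f < g < h < i and write every simplex with vertices in increasing order. Then dim K = 3 and the simplices of K are:

  0-simplices (9): a, b, c, d, e, f, g, h, i
  1-simplices (14): ab, be, bi, ce, cf, ch, df, dg, ef, eg, eh, fh, fi, hi
  2-simplices (5): cef, ceh, cfh, efh, fhi
  3-simplices (1): cefh

so the chain groups are C_0 ≅ Z^9, C_1 ≅ Z^14, C_2 ≅ Z^5, C_3 ≅ Z^1.

∂_1: C_1 → C_0 is given by ∂[p,q] = [q] − [p].
The 9×14 boundary matrix has rank 8 and Smith normal form diag(1,1,1,1,1,1,1,1).

The boundary map ∂_2: C_2 → C_1 maps a triangle to the signed sum of its edges. For instance
  ∂fhi = hi − fi + fh,
  ∂cef = ef − cf + ce.
The 14×5 boundary matrix has rank 4 and Smith normal form diag(1,1,1,1).

The boundary map ∂_3: C_3 → C_2 sends each 3-simplex σ to the alternating sum Σ_i (−1)^i (σ with its i-th vertex removed). For instance
  ∂cefh = efh − cfh + ceh − cef.
As a 5×1 matrix over Z this has rank 1, with invariant factors (1).

Reading off H_k = ker ∂_k / im ∂_{k+1}:

  H_1: rank ker ∂_1 − rank ∂_2 = (14 − 8) − 4 = 2, and the invariant factors of ∂_2 are all 1, so H_1 ≅ Z^2.

H_1 = Z^2.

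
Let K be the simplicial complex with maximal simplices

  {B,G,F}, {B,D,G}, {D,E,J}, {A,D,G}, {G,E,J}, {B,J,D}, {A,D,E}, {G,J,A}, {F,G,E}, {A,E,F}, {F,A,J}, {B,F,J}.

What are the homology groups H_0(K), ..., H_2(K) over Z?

H_0 ≅ Z,  H_1 ≅ Z/2,  H_2 = 0.

Order the vertices as A < B < D < E < F < G < J. Listing each simplex with vertices in this order, K has dimension 2 with simplices:

  0-simplices (7): A, B, D, E, F, G, J
  1-simplices (18): AD, AE, AF, AG, AJ, BD, BF, BG, BJ, DE, DG, DJ, EF, EG, EJ, FG, FJ, GJ
  2-simplices (12): ADE, ADG, AEF, AFJ, AGJ, BDG, BDJ, BFG, BFJ, DEJ, EFG, EGJ

so the chain groups are C_0 ≅ Z^7, C_1 ≅ Z^18, C_2 ≅ Z^12.

The boundary map ∂_1: C_1 → C_0 sends each edge [p,q] (with p < q) to q − p. For instance
  ∂GJ = J − G.
This gives a 7×18 integer matrix of rank 6; reducing to Smith normal form yields diagonal entries (1,1,1,1,1,1).

∂_2: C_2 → C_1 acts by ∂[p,q,r] = [q,r] − [p,r] + [p,q]. For instance
  ∂EFG = FG − EG + EF,
  ∂AGJ = GJ − AJ + AG.
The resulting 18×12 matrix has rank 12, and its Smith normal form has invariant factors (1,1,1,1,1,1,1,1,1,1,1,2).

Computing H_k = (kernel of ∂_k) / (image of ∂_{k+1}):

  H_0: rank C_0 − rank ∂_1 = 7 − 6 = 1, and the invariant factors of ∂_1 are all 1, so H_0 ≅ Z.
  H_1: rank ker ∂_1 − rank ∂_2 = (18 − 6) − 12 = 0, and ∂_2 has invariant factor 2 > 1, so H_1 ≅ Z/2.
  H_2: rank ker ∂_2 − rank ∂_3 = (12 − 12) − 0 = 0, and there is no ∂_3, so H_2 ≅ 0.

(K is a triangulation of the real projective plane RP^2.)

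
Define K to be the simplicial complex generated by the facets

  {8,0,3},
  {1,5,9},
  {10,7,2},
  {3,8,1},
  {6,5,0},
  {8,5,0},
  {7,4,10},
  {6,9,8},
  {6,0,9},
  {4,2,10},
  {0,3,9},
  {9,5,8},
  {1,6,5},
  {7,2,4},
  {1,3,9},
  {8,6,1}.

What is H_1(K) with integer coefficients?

H_1 = Z/2.

Take the total order 0 < 1 < 2 < 3 < 4 < 5 < 6 < 7 < 8 < 9 < 10 on the vertex set. Then K (dimension 2) consists of the simplices:

  0-simplices (11): [0], [1], [2], [3], [4], [5], [6], [7], [8], [9], [10]
  1-simplices (24): (24 of them)
  2-simplices (16): [0,3,8], [0,3,9], [0,5,6], [0,5,8], [0,6,9], [1,3,8], [1,3,9], [1,5,6], [1,5,9], [1,6,8], [2,4,7], [2,4,10], [2,7,10], [4,7,10], [5,8,9], [6,8,9]

so the chain groups are C_0 ≅ Z^11, C_1 ≅ Z^24, C_2 ≅ Z^16.

Boundary ∂_1: C_1 → C_0 maps an edge to its endpoints' difference, ∂[p,q] = q − p. For instance
  ∂[0,3] = [3] − [0].
The resulting 11×24 matrix has rank 9, and its Smith normal form has invariant factors (1,1,1,1,1,1,1,1,1).

The boundary map ∂_2: C_2 → C_1 maps a triangle to the signed sum of its edges. For instance
  ∂[1,3,8] = [3,8] − [1,8] + [1,3],
  ∂[0,6,9] = [6,9] − [0,9] + [0,6].
The 24×16 boundary matrix has rank 15 and Smith normal form diag(1,1,1,1,1,1,1,1,1,1,1,1,1,1,2).

Now H_k = ker ∂_k / im ∂_{k+1}, so:

  H_1: rank ker ∂_1 − rank ∂_2 = (24 − 9) − 15 = 0, and ∂_2 has invariant factor 2 > 1, so H_1 ≅ Z/2.

(K is a triangulation of the disjoint union of the 2-sphere S^2 and the real projective plane RP^2.)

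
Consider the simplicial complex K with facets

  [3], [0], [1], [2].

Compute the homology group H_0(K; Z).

Take the total order 0 < 1 < 2 < 3 on the vertex set. Then K (dimension 0) consists of the simplices:

  0-simplices (4): [0], [1], [2], [3]

giving chain groups C_0 ≅ Z^4.

Reading off H_k = ker ∂_k / im ∂_{k+1}:

  H_0: rank C_0 − rank ∂_1 = 4 − 0 = 4, and there is no ∂_1, so H_0 ≅ Z^4.

H_0 = Z^4.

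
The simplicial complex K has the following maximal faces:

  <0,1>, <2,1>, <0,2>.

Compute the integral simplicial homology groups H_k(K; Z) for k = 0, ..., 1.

H_0 = Z,  H_1 = Z.

K has 3 vertices, 3 edges.
rank ∂_0 = 0, rank ∂_1 = 2 ⇒ b_0 = 3 − 0 − 2 = 1; all invariant factors of ∂_1 are 1 so no torsion. So H_0 ≅ Z.
rank ∂_1 = 2, rank ∂_2 = 0 ⇒ b_1 = 3 − 2 − 0 = 1. So H_1 ≅ Z.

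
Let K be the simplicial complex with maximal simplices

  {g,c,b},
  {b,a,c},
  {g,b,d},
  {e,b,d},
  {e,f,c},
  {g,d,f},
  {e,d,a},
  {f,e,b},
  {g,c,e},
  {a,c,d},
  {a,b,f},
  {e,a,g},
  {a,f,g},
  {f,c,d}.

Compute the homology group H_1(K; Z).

H_1 ≅ Z^2.

Take the total order a < b < c < d < e < f < g on the vertex set. Then K (dimension 2) consists of the simplices:

  0-simplices (7): a, b, c, d, e, f, g
  1-simplices (21): ab, ac, ad, ae, af, ag, bc, bd, be, bf, bg, cd, ce, cf, cg, de, df, dg, ef, eg, fg
  2-simplices (14): abc, abf, acd, ade, aeg, afg, bcg, bde, bdg, bef, cdf, cef, ceg, dfg

giving chain groups C_0 ≅ Z^7, C_1 ≅ Z^21, C_2 ≅ Z^14.

The boundary map ∂_1: C_1 → C_0 sends each edge [p,q] (with p < q) to q − p.
This gives a 7×21 integer matrix of rank 6; reducing to Smith normal form yields diagonal entries (1,1,1,1,1,1).

∂_2: C_2 → C_1 acts by ∂[p,q,r] = [q,r] − [p,r] + [p,q]. For instance
  ∂abf = bf − af + ab,
  ∂bcg = cg − bg + bc.
The resulting 21×14 matrix has rank 13, and its Smith normal form has invariant factors (1,1,1,1,1,1,1,1,1,1,1,1,1).

Now H_k = ker ∂_k / im ∂_{k+1}, so:

  H_1: rank ker ∂_1 − rank ∂_2 = (21 − 6) − 13 = 2, and the invariant factors of ∂_2 are all 1, so H_1 ≅ Z^2.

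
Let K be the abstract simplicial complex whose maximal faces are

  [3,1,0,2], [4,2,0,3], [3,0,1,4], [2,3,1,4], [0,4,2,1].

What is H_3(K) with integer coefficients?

Fix the vertex order 0 < 1 < 2 < 3 < 4 and write every simplex with vertices in increasing order. Then dim K = 3 and the simplices of K are:

  0-simplices (5): [0], [1], [2], [3], [4]
  1-simplices (10): [0,1], [0,2], [0,3], [0,4], [1,2], [1,3], [1,4], [2,3], [2,4], [3,4]
  2-simplices (10): [0,1,2], [0,1,3], [0,1,4], [0,2,3], [0,2,4], [0,3,4], [1,2,3], [1,2,4], [1,3,4], [2,3,4]
  3-simplices (5): [0,1,2,3], [0,1,2,4], [0,1,3,4], [0,2,3,4], [1,2,3,4]

giving chain groups C_0 ≅ Z^5, C_1 ≅ Z^10, C_2 ≅ Z^10, C_3 ≅ Z^5.

The boundary map ∂_1: C_1 → C_0 maps an edge to its endpoints' difference, ∂[p,q] = q − p. For instance
  ∂[1,4] = [4] − [1].
This gives a 5×10 integer matrix of rank 4; reducing to Smith normal form yields diagonal entries (1,1,1,1).

The boundary map ∂_2: C_2 → C_1 acts by ∂[p,q,r] = [q,r] − [p,r] + [p,q]. For instance
  ∂[0,2,4] = [2,4] − [0,4] + [0,2],
  ∂[0,1,2] = [1,2] − [0,2] + [0,1].
This gives a 10×10 integer matrix of rank 6; reducing to Smith normal form yields diagonal entries (1,1,1,1,1,1).

The boundary map ∂_3: C_3 → C_2 sends each 3-simplex σ to the alternating sum Σ_i (−1)^i (σ with its i-th vertex removed). For instance
  ∂[0,2,3,4] = [2,3,4] − [0,3,4] + [0,2,4] − [0,2,3],
  ∂[0,1,2,4] = [1,2,4] − [0,2,4] + [0,1,4] − [0,1,2].
The 10×5 boundary matrix has rank 4 and Smith normal form diag(1,1,1,1).

Computing H_k = (kernel of ∂_k) / (image of ∂_{k+1}):

  H_3: rank ker ∂_3 − rank ∂_4 = (5 − 4) − 0 = 1, and there is no ∂_4, so H_3 = Z.

H_3 ≅ Z.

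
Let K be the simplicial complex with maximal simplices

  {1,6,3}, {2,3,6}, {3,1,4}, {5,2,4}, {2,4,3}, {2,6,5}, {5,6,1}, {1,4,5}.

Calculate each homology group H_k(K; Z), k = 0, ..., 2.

Fix the vertex order 1 < 2 < 3 < 4 < 5 < 6 and write every simplex with vertices in increasing order. Then dim K = 2 and the simplices of K are:

  0-simplices (6): [1], [2], [3], [4], [5], [6]
  1-simplices (12): [1,3], [1,4], [1,5], [1,6], [2,3], [2,4], [2,5], [2,6], [3,4], [3,6], [4,5], [5,6]
  2-simplices (8): [1,3,4], [1,3,6], [1,4,5], [1,5,6], [2,3,4], [2,3,6], [2,4,5], [2,5,6]

Hence C_0 ≅ Z^6, C_1 ≅ Z^12, C_2 ≅ Z^8.

The boundary map ∂_1: C_1 → C_0 sends each edge [p,q] (with p < q) to q − p. For instance
  ∂[3,4] = [4] − [3].
The 6×12 boundary matrix has rank 5 and Smith normal form diag(1,1,1,1,1).

∂_2: C_2 → C_1 sends each 2-simplex [p,q,r] to [q,r] − [p,r] + [p,q]. For instance
  ∂[2,4,5] = [4,5] − [2,5] + [2,4],
  ∂[1,5,6] = [5,6] − [1,6] + [1,5].
The resulting 12×8 matrix has rank 7, and its Smith normal form has invariant factors (1,1,1,1,1,1,1).

Reading off H_k = ker ∂_k / im ∂_{k+1}:

  H_0: rank C_0 − rank ∂_1 = 6 − 5 = 1, and the invariant factors of ∂_1 are all 1, so H_0 = Z.
  H_1: rank ker ∂_1 − rank ∂_2 = (12 − 5) − 7 = 0, and the invariant factors of ∂_2 are all 1, so H_1 = 0.
  H_2: rank ker ∂_2 − rank ∂_3 = (8 − 7) − 0 = 1, and there is no ∂_3, so H_2 = Z.

H_0 ≅ Z,  H_1 = 0,  H_2 ≅ Z.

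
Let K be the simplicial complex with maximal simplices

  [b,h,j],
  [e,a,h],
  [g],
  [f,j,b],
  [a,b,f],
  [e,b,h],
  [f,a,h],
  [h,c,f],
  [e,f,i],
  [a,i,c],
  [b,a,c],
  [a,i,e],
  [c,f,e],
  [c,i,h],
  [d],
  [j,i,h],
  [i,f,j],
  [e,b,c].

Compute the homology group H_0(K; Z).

H_0 ≅ Z^3.

Order the vertices as a < b < c < d < e < f < g < h < i < j. Listing each simplex with vertices in this order, K has dimension 2 with simplices:

  0-simplices (10): a, b, c, d, e, f, g, h, i, j
  1-simplices (24): ab, ac, ae, af, ah, ai, bc, be, bf, bh, bj, ce, cf, ch, ci, ef, eh, ei, fh, fi, fj, hi, hj, ij
  2-simplices (16): abc, abf, aci, aeh, aei, afh, bce, beh, bfj, bhj, cef, cfh, chi, efi, fij, hij

so the chain groups are C_0 ≅ Z^10, C_1 ≅ Z^24, C_2 ≅ Z^16.

∂_1: C_1 → C_0 is given by ∂[p,q] = [q] − [p].
The resulting 10×24 matrix has rank 7, and its Smith normal form has invariant factors (1,1,1,1,1,1,1).

The boundary map ∂_2: C_2 → C_1 sends each 2-simplex [p,q,r] to [q,r] − [p,r] + [p,q]. For instance
  ∂abf = bf − af + ab,
  ∂cfh = fh − ch + cf.
The resulting 24×16 matrix has rank 15, and its Smith normal form has invariant factors (1,1,1,1,1,1,1,1,1,1,1,1,1,1,1).

Reading off H_k = ker ∂_k / im ∂_{k+1}:

  H_0: rank C_0 − rank ∂_1 = 10 − 7 = 3, and the invariant factors of ∂_1 are all 1, so H_0 ≅ Z^3.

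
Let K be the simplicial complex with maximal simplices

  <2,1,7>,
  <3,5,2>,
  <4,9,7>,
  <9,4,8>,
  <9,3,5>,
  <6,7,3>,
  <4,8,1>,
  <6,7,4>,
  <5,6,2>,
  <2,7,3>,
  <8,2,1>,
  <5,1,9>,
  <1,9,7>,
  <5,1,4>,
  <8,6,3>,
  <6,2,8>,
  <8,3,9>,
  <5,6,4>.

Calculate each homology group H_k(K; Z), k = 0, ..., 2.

Take the total order 1 < 2 < 3 < 4 < 5 < 6 < 7 < 8 < 9 on the vertex set. Then K (dimension 2) consists of the simplices:

  0-simplices (9): [1], [2], [3], [4], [5], [6], [7], [8], [9]
  1-simplices (27): (27 of them)
  2-simplices (18): [1,2,7], [1,2,8], [1,4,5], [1,4,8], [1,5,9], [1,7,9], [2,3,5], [2,3,7], [2,5,6], [2,6,8], [3,5,9], [3,6,7], [3,6,8], [3,8,9], [4,5,6], [4,6,7], [4,7,9], [4,8,9]

so the chain groups are C_0 ≅ Z^9, C_1 ≅ Z^27, C_2 ≅ Z^18.

∂_1: C_1 → C_0 maps an edge to its endpoints' difference, ∂[p,q] = q − p. For instance
  ∂[1,7] = [7] − [1].
This gives a 9×27 integer matrix of rank 8; reducing to Smith normal form yields diagonal entries (1,1,1,1,1,1,1,1).

Boundary ∂_2: C_2 → C_1 acts by ∂[p,q,r] = [q,r] − [p,r] + [p,q]. For instance
  ∂[3,6,7] = [6,7] − [3,7] + [3,6],
  ∂[2,5,6] = [5,6] − [2,6] + [2,5].
The 27×18 boundary matrix has rank 18 and Smith normal form diag(1,1,1,1,1,1,1,1,1,1,1,1,1,1,1,1,1,2).

Now H_k = ker ∂_k / im ∂_{k+1}, so:

  H_0: rank C_0 − rank ∂_1 = 9 − 8 = 1, and the invariant factors of ∂_1 are all 1, so H_0 ≅ Z.
  H_1: rank ker ∂_1 − rank ∂_2 = (27 − 8) − 18 = 1, and ∂_2 has invariant factor 2 > 1, so H_1 ≅ Z ⊕ Z_2.
  H_2: rank ker ∂_2 − rank ∂_3 = (18 − 18) − 0 = 0, and there is no ∂_3, so H_2 ≅ 0.

As a check, the Euler characteristic is 9 − 27 + 18 = 0, which agrees with 1 − 1 + 0 = 0.

H_0 = Z,  H_1 = Z ⊕ Z_2,  H_2 = 0.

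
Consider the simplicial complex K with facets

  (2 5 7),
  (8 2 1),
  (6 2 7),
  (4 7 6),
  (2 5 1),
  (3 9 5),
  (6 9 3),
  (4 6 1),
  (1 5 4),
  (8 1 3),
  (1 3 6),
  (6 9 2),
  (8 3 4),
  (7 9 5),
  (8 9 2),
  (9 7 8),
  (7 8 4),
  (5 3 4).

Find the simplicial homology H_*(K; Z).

H_0 ≅ Z,  H_1 ≅ Z ⊕ Z_2,  H_2 = 0.

We work with the vertex ordering 1 < 2 < 3 < 4 < 5 < 6 < 7 < 8 < 9. The simplices of K, each written with vertices in increasing order, are:

  0-simplices (9): [1], [2], [3], [4], [5], [6], [7], [8], [9]
  1-simplices (27): (27 of them)
  2-simplices (18): [1,2,5], [1,2,8], [1,3,6], [1,3,8], [1,4,5], [1,4,6], [2,5,7], [2,6,7], [2,6,9], [2,8,9], [3,4,5], [3,4,8], [3,5,9], [3,6,9], [4,6,7], [4,7,8], [5,7,9], [7,8,9]

so the chain groups are C_0 ≅ Z^9, C_1 ≅ Z^27, C_2 ≅ Z^18.

The boundary map ∂_1: C_1 → C_0 maps an edge to its endpoints' difference, ∂[p,q] = q − p.
This gives a 9×27 integer matrix of rank 8; reducing to Smith normal form yields diagonal entries (1,1,1,1,1,1,1,1).

Boundary ∂_2: C_2 → C_1 acts by ∂[p,q,r] = [q,r] − [p,r] + [p,q]. For instance
  ∂[1,4,6] = [4,6] − [1,6] + [1,4],
  ∂[1,3,8] = [3,8] − [1,8] + [1,3].
As a 27×18 matrix over Z this has rank 18, with invariant factors (1,1,1,1,1,1,1,1,1,1,1,1,1,1,1,1,1,2).

Computing H_k = (kernel of ∂_k) / (image of ∂_{k+1}):

  H_0: rank C_0 − rank ∂_1 = 9 − 8 = 1, and the invariant factors of ∂_1 are all 1, so H_0 = Z.
  H_1: rank ker ∂_1 − rank ∂_2 = (27 − 8) − 18 = 1, and ∂_2 has invariant factor 2 > 1, so H_1 = Z ⊕ Z_2.
  H_2: rank ker ∂_2 − rank ∂_3 = (18 − 18) − 0 = 0, and there is no ∂_3, so H_2 = 0.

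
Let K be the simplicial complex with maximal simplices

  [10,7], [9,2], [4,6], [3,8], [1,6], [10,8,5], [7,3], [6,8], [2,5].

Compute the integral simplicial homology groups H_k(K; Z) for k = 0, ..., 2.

H_0 = Z,  H_1 = Z,  H_2 = 0.

We work with the vertex ordering 1 < 2 < 3 < 4 < 5 < 6 < 7 < 8 < 9 < 10. The simplices of K, each written with vertices in increasing order, are:

  0-simplices (10): [1], [2], [3], [4], [5], [6], [7], [8], [9], [10]
  1-simplices (11): [1,6], [2,5], [2,9], [3,7], [3,8], [4,6], [5,8], [5,10], [6,8], [7,10], [8,10]
  2-simplices (1): [5,8,10]

so the chain groups are C_0 ≅ Z^10, C_1 ≅ Z^11, C_2 ≅ Z^1.

∂_1: C_1 → C_0 sends each edge [p,q] (with p < q) to q − p. For instance
  ∂[1,6] = [6] − [1].
This gives a 10×11 integer matrix of rank 9; reducing to Smith normal form yields diagonal entries (1,1,1,1,1,1,1,1,1).

∂_2: C_2 → C_1 acts by ∂[p,q,r] = [q,r] − [p,r] + [p,q]. For instance
  ∂[5,8,10] = [8,10] − [5,10] + [5,8].
The 11×1 boundary matrix has rank 1 and Smith normal form diag(1).

Now H_k = ker ∂_k / im ∂_{k+1}, so:

  H_0: rank C_0 − rank ∂_1 = 10 − 9 = 1, and the invariant factors of ∂_1 are all 1, so H_0 ≅ Z.
  H_1: rank ker ∂_1 − rank ∂_2 = (11 − 9) − 1 = 1, and the invariant factors of ∂_2 are all 1, so H_1 ≅ Z.
  H_2: rank ker ∂_2 − rank ∂_3 = (1 − 1) − 0 = 0, and there is no ∂_3, so H_2 ≅ 0.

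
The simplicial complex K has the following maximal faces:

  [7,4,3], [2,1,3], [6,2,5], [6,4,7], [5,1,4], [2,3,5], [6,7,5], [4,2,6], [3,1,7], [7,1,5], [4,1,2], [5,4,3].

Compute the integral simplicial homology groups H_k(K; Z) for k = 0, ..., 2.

Fix the vertex order 1 < 2 < 3 < 4 < 5 < 6 < 7 and write every simplex with vertices in increasing order. Then dim K = 2 and the simplices of K are:

  0-simplices (7): [1], [2], [3], [4], [5], [6], [7]
  1-simplices (18): [1,2], [1,3], [1,4], [1,5], [1,7], [2,3], [2,4], [2,5], [2,6], [3,4], [3,5], [3,7], [4,5], [4,6], [4,7], [5,6], [5,7], [6,7]
  2-simplices (12): [1,2,3], [1,2,4], [1,3,7], [1,4,5], [1,5,7], [2,3,5], [2,4,6], [2,5,6], [3,4,5], [3,4,7], [4,6,7], [5,6,7]

giving chain groups C_0 ≅ Z^7, C_1 ≅ Z^18, C_2 ≅ Z^12.

The boundary map ∂_1: C_1 → C_0 is given by ∂[p,q] = [q] − [p]. For instance
  ∂[1,4] = [4] − [1].
The resulting 7×18 matrix has rank 6, and its Smith normal form has invariant factors (1,1,1,1,1,1).

∂_2: C_2 → C_1 sends each 2-simplex [p,q,r] to [q,r] − [p,r] + [p,q]. For instance
  ∂[1,2,3] = [2,3] − [1,3] + [1,2],
  ∂[2,3,5] = [3,5] − [2,5] + [2,3].
The 18×12 boundary matrix has rank 12 and Smith normal form diag(1,1,1,1,1,1,1,1,1,1,1,2).

From H_k ≅ ker(∂_k) / im(∂_{k+1}) we obtain:

  H_0: rank C_0 − rank ∂_1 = 7 − 6 = 1, and the invariant factors of ∂_1 are all 1, so H_0 ≅ Z.
  H_1: rank ker ∂_1 − rank ∂_2 = (18 − 6) − 12 = 0, and ∂_2 has invariant factor 2 > 1, so H_1 ≅ Z/2.
  H_2: rank ker ∂_2 − rank ∂_3 = (12 − 12) − 0 = 0, and there is no ∂_3, so H_2 ≅ 0.

(K is a triangulation of the real projective plane RP^2.)

H_0 = Z,  H_1 = Z/2,  H_2 = 0.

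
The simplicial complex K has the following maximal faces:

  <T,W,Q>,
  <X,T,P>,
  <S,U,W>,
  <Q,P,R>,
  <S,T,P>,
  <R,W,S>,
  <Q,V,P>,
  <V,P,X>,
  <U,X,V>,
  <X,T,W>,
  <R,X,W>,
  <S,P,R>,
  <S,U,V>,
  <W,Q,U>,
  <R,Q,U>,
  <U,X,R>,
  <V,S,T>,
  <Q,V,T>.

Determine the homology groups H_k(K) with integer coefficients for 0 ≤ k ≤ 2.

Fix the vertex order P < Q < R < S < T < U < V < W < X and write every simplex with vertices in increasing order. Then dim K = 2 and the simplices of K are:

  0-simplices (9): P, Q, R, S, T, U, V, W, X
  1-simplices (27): PQ, PR, PS, PT, PV, PX, QR, QT, QU, QV, QW, RS, RU, RW, RX, ST, SU, SV, SW, TV, TW, TX, UV, UW, UX, VX, WX
  2-simplices (18): PQR, PQV, PRS, PST, PTX, PVX, QRU, QTV, QTW, QUW, RSW, RUX, RWX, STV, SUV, SUW, TWX, UVX

giving chain groups C_0 ≅ Z^9, C_1 ≅ Z^27, C_2 ≅ Z^18.

The boundary map ∂_1: C_1 → C_0 is given by ∂[p,q] = [q] − [p]. For instance
  ∂UX = X − U.
This gives a 9×27 integer matrix of rank 8; reducing to Smith normal form yields diagonal entries (1,1,1,1,1,1,1,1).

The boundary map ∂_2: C_2 → C_1 sends each 2-simplex [p,q,r] to [q,r] − [p,r] + [p,q]. For instance
  ∂SUW = UW − SW + SU,
  ∂PRS = RS − PS + PR.
The 27×18 boundary matrix has rank 18 and Smith normal form diag(1,1,1,1,1,1,1,1,1,1,1,1,1,1,1,1,1,2).

Reading off H_k = ker ∂_k / im ∂_{k+1}:

  H_0: rank C_0 − rank ∂_1 = 9 − 8 = 1, and the invariant factors of ∂_1 are all 1, so H_0 ≅ Z.
  H_1: rank ker ∂_1 − rank ∂_2 = (27 − 8) − 18 = 1, and ∂_2 has invariant factor 2 > 1, so H_1 ≅ Z ⊕ Z/2Z.
  H_2: rank ker ∂_2 − rank ∂_3 = (18 − 18) − 0 = 0, and there is no ∂_3, so H_2 ≅ 0.

As a check, the Euler characteristic is 9 − 27 + 18 = 0, which agrees with 1 − 1 + 0 = 0.

H_0 = Z,  H_1 = Z ⊕ Z/2Z,  H_2 = 0.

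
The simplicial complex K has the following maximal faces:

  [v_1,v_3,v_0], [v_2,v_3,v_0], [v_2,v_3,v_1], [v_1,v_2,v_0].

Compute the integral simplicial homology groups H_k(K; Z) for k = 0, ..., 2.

H_0 ≅ Z,  H_1 = 0,  H_2 ≅ Z.

K has 4 vertices, 6 edges, 4 triangles.
rank ∂_0 = 0, rank ∂_1 = 3 ⇒ b_0 = 4 − 0 − 3 = 1; all invariant factors of ∂_1 are 1 so no torsion. So H_0 ≅ Z.
rank ∂_1 = 3, rank ∂_2 = 3 ⇒ b_1 = 6 − 3 − 3 = 0; all invariant factors of ∂_2 are 1 so no torsion. So H_1 ≅ 0.
rank ∂_2 = 3, rank ∂_3 = 0 ⇒ b_2 = 4 − 3 − 0 = 1. So H_2 ≅ Z.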